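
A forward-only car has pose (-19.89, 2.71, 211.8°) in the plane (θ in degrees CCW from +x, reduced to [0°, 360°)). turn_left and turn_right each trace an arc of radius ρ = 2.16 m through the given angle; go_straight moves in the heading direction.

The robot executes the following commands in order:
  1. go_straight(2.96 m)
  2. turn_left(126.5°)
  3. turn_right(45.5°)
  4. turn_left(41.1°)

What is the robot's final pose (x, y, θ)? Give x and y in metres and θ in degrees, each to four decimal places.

set_pose: (x, y, θ) = (-19.8900, 2.7100, 211.8000°), ρ = 2.16
go_straight(2.96): x += 2.96·cos θ, y += 2.96·sin θ → (-22.4057, 1.1502, 211.8000°)
turn_left(126.5°): centre at ρ to the left, rotate +126.5° → (-22.0661, -2.6925, 338.3000°)
turn_right(45.5°): centre at ρ to the right, rotate −45.5° → (-20.8735, -3.8624, 292.8000°)
turn_left(41.1°): centre at ρ to the left, rotate +41.1° → (-19.8326, -4.9651, 333.9000°)

(-19.8326, -4.9651, 333.9000°)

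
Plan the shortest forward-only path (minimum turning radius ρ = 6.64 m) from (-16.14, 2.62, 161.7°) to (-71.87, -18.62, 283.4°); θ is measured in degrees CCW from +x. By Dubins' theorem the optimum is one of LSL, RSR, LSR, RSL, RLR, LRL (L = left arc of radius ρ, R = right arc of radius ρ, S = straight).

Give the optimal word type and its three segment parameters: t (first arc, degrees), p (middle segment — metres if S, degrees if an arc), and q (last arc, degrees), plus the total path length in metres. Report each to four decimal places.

Let ψ = atan2(Δy, Δx) = atan2(-21.24, -55.73) = -159.1370° be the start→goal bearing.
Normalize: d = |goal − start| / ρ = 59.640343/6.64 = 8.981979, α = (θ_start − ψ) mod 360° = 320.8370° = 5.599662 rad, β = (θ_goal − ψ) mod 360° = 82.5370° = 1.440542 rad.
Common terms: sin α = -0.631529, cos α = 0.775352, sin β = 0.991529, cos β = 0.129886, cos(α−β) = -0.525472, d² = 80.675953. Work in radians in the unit-radius frame; every candidate has L = ρ·(t + p + q).
LSL: p² = 2 + d² − 2cos(α−β) + 2d(sin α − sin β) = 54.570354; p = √p² = 7.387175; φ = atan2(cos β − cos α, d + sin α − sin β) = -0.087488 rad; t = (φ − α) mod 2π = 0.596035 rad, q = (β − φ) mod 2π = 1.528030 rad → L = 6.64·(0.596035 + 7.387175 + 1.528030) = 6.64·9.511241 = 63.154638 m
RSR: p² = 2 + d² − 2cos(α−β) + 2d(sin β − sin α) = 112.883439; p = √p² = 10.624662; φ = atan2(cos α − cos β, d − sin α + sin β) = 0.060789 rad; t = (α − φ) mod 2π = 5.538873 rad, q = (φ − β) mod 2π = 4.903432 rad → L = 6.64·(5.538873 + 10.624662 + 4.903432) = 6.64·21.066967 = 139.884659 m
LSR: p² = d² − 2 + 2cos(α−β) + 2d(sin α + sin β) = 84.092036; p = √p² = 9.170171; φ = atan2(−cos α − cos β, d + sin α + sin β) − atan2(−2, p) = 0.118137 rad; t = (φ − α) mod 2π = 0.801661 rad, q = (φ − β) mod 2π = 4.960780 rad → L = 6.64·(0.801661 + 9.170171 + 4.960780) = 6.64·14.932612 = 99.152545 m
RSL: p² = d² − 2 + 2cos(α−β) − 2d(sin α + sin β) = 71.157983; p = √p² = 8.435519; φ = atan2(cos α + cos β, d − sin α − sin β) − atan2(2, p) = -0.128186 rad; t = (α − φ) mod 2π = 5.727847 rad, q = (β − φ) mod 2π = 1.568728 rad → L = 6.64·(5.727847 + 8.435519 + 1.568728) = 6.64·15.732094 = 104.461106 m
RLR: c = (6 − d² + 2cos(α−β) + 2d(sin α − sin β))/8 = -13.110430, |c| > 1 → infeasible
LRL: c = (6 − d² + 2cos(α−β) − 2d(sin α − sin β))/8 = -5.821294, |c| > 1 → infeasible
Shortest: LSL with L = 63.154638 m ≈ 63.1546 m
Convert LSL to answer units (arcs ×180/π): t = 0.596035·180/π = 34.1503°, p = ρ·p = 6.64·7.387175 = 49.0508 m, q = 1.528030·180/π = 87.5497°, L = 63.1546 m.

LSL: t = 34.1503°, p = 49.0508 m, q = 87.5497°, L = 63.1546 m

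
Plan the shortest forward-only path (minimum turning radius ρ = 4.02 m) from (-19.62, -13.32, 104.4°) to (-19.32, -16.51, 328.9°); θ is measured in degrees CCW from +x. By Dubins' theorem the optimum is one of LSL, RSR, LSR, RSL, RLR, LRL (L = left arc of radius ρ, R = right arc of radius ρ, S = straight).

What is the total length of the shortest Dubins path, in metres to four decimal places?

24.5925 m

Let ψ = atan2(Δy, Δx) = atan2(-3.19, 0.30) = -84.6275° be the start→goal bearing.
Normalize: d = |goal − start| / ρ = 3.204076/4.02 = 0.797034, α = (θ_start − ψ) mod 360° = 189.0275° = 3.299152 rad, β = (θ_goal − ψ) mod 360° = 53.5275° = 0.934231 rad.
Common terms: sin α = -0.156908, cos α = -0.987613, sin β = 0.804142, cos β = 0.594437, cos(α−β) = -0.713250, d² = 0.635263. Work in radians in the unit-radius frame; every candidate has L = ρ·(t + p + q).
LSL: p² = 2 + d² − 2cos(α−β) + 2d(sin α − sin β) = 2.529785; p = √p² = 1.590530; φ = atan2(cos β − cos α, d + sin α − sin β) = 1.674101 rad; t = (φ − α) mod 2π = 4.658134 rad, q = (β − φ) mod 2π = 5.543315 rad → L = 4.02·(4.658134 + 1.590530 + 5.543315) = 4.02·11.791979 = 47.403756 m
RSR: p² = 2 + d² − 2cos(α−β) + 2d(sin β − sin α) = 5.593743; p = √p² = 2.365109; φ = atan2(cos α − cos β, d − sin α + sin β) = -0.732744 rad; t = (α − φ) mod 2π = 4.031896 rad, q = (φ − β) mod 2π = 4.616210 rad → L = 4.02·(4.031896 + 2.365109 + 4.616210) = 4.02·11.013216 = 44.273128 m
LSR: p² = d² − 2 + 2cos(α−β) + 2d(sin α + sin β) = -1.759504 < 0 → infeasible
RSL: p² = d² − 2 + 2cos(α−β) − 2d(sin α + sin β) = -3.822973 < 0 → infeasible
RLR: c = (6 − d² + 2cos(α−β) + 2d(sin α − sin β))/8 = 0.300782; p = 2π − arccos c = 5.017902 rad; φ = atan2(cos α − cos β, d − sin α + sin β) = -0.732744 rad; t = (α − φ + p/2) mod 2π = 0.257662 rad, q = (α − β − t + p) mod 2π = 0.841976 rad → L = 4.02·(0.257662 + 5.017902 + 0.841976) = 4.02·6.117539 = 24.592508 m
LRL: c = (6 − d² + 2cos(α−β) − 2d(sin α − sin β))/8 = 0.683777; p = 2π − arccos c = 5.465315 rad; φ = atan2(cos β − cos α, d + sin α − sin β) = 1.674101 rad; t = (φ − α + p/2) mod 2π = 1.107606 rad, q = (β − α − t + p) mod 2π = 1.992788 rad → L = 4.02·(1.107606 + 5.465315 + 1.992788) = 4.02·8.565709 = 34.434151 m
Shortest: RLR with L = 24.592508 m ≈ 24.5925 m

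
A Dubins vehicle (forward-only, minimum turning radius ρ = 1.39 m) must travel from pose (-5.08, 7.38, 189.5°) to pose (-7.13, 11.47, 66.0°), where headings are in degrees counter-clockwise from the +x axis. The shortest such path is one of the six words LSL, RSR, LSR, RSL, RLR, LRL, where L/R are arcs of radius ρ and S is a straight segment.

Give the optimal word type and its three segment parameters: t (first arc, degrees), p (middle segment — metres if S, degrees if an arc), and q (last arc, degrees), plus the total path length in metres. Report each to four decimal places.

Let ψ = atan2(Δy, Δx) = atan2(4.09, -2.05) = 116.6211° be the start→goal bearing.
Normalize: d = |goal − start| / ρ = 4.574997/1.39 = 3.291365, α = (θ_start − ψ) mod 360° = 72.8789° = 1.271977 rad, β = (θ_goal − ψ) mod 360° = 309.3789° = 5.399681 rad.
Common terms: sin α = 0.955685, cos α = 0.294392, sin β = -0.772967, cos β = 0.634446, cos(α−β) = -0.551937, d² = 10.833083. Work in radians in the unit-radius frame; every candidate has L = ρ·(t + p + q).
LSL: p² = 2 + d² − 2cos(α−β) + 2d(sin α − sin β) = 25.316204; p = √p² = 5.031521; φ = atan2(cos β − cos α, d + sin α − sin β) = 0.067636 rad; t = (φ − α) mod 2π = 5.078844 rad, q = (β − φ) mod 2π = 5.332045 rad → L = 1.39·(5.078844 + 5.031521 + 5.332045) = 1.39·15.442410 = 21.464950 m
RSR: p² = 2 + d² − 2cos(α−β) + 2d(sin β − sin α) = 2.557710; p = √p² = 1.599284; φ = atan2(cos α − cos β, d − sin α + sin β) = -0.214265 rad; t = (α − φ) mod 2π = 1.486243 rad, q = (φ − β) mod 2π = 0.669239 rad → L = 1.39·(1.486243 + 1.599284 + 0.669239) = 1.39·3.754766 = 5.219125 m
LSR: p² = d² − 2 + 2cos(α−β) + 2d(sin α + sin β) = 8.931993; p = √p² = 2.988644; φ = atan2(−cos α − cos β, d + sin α + sin β) − atan2(−2, p) = 0.328503 rad; t = (φ − α) mod 2π = 5.339711 rad, q = (φ − β) mod 2π = 1.212007 rad → L = 1.39·(5.339711 + 2.988644 + 1.212007) = 1.39·9.540361 = 13.261102 m
RSL: p² = d² − 2 + 2cos(α−β) − 2d(sin α + sin β) = 6.526426; p = √p² = 2.554687; φ = atan2(cos α + cos β, d − sin α − sin β) − atan2(2, p) = -0.373863 rad; t = (α − φ) mod 2π = 1.645841 rad, q = (β − φ) mod 2π = 5.773544 rad → L = 1.39·(1.645841 + 2.554687 + 5.773544) = 1.39·9.974072 = 13.863960 m
RLR: c = (6 − d² + 2cos(α−β) + 2d(sin α − sin β))/8 = 0.680286; p = 2π − arccos c = 5.460542 rad; φ = atan2(cos α − cos β, d − sin α + sin β) = -0.214265 rad; t = (α − φ + p/2) mod 2π = 4.216514 rad, q = (α − β − t + p) mod 2π = 3.399510 rad → L = 1.39·(4.216514 + 5.460542 + 3.399510) = 1.39·13.076566 = 18.176426 m
LRL: c = (6 − d² + 2cos(α−β) − 2d(sin α − sin β))/8 = -2.164526, |c| > 1 → infeasible
Shortest: RSR with L = 5.219125 m ≈ 5.2191 m
Convert RSR to answer units (arcs ×180/π): t = 1.486243·180/π = 85.1554°, p = ρ·p = 1.39·1.599284 = 2.2230 m, q = 0.669239·180/π = 38.3446°, L = 5.2191 m.

RSR: t = 85.1554°, p = 2.2230 m, q = 38.3446°, L = 5.2191 m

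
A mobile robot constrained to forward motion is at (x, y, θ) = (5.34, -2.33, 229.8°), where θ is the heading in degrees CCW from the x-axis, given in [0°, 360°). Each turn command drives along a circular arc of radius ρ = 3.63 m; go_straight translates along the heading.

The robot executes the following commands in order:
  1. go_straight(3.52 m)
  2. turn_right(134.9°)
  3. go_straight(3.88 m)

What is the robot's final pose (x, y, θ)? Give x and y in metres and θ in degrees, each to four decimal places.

set_pose: (x, y, θ) = (5.3400, -2.3300, 229.8000°), ρ = 3.63
go_straight(3.52): x += 3.52·cos θ, y += 3.52·sin θ → (3.0680, -5.0186, 229.8000°)
turn_right(134.9°): centre at ρ to the right, rotate −134.9° → (-3.3213, -2.9856, 94.9000°)
go_straight(3.88): x += 3.88·cos θ, y += 3.88·sin θ → (-3.6527, 0.8802, 94.9000°)

(-3.6527, 0.8802, 94.9000°)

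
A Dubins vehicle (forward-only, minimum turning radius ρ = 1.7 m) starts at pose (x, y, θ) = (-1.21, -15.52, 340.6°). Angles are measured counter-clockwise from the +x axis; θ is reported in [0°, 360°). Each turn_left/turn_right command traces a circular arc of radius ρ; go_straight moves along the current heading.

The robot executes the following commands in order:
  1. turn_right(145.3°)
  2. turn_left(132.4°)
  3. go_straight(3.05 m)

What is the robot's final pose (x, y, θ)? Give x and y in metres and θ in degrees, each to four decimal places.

(0.7921, -23.4697, 327.7000°)

set_pose: (x, y, θ) = (-1.2100, -15.5200, 340.6000°), ρ = 1.7
turn_right(145.3°): centre at ρ to the right, rotate −145.3° → (-1.3261, -18.7632, 195.3000°)
turn_left(132.4°): centre at ρ to the left, rotate +132.4° → (-1.7859, -21.8399, 327.7000°)
go_straight(3.05): x += 3.05·cos θ, y += 3.05·sin θ → (0.7921, -23.4697, 327.7000°)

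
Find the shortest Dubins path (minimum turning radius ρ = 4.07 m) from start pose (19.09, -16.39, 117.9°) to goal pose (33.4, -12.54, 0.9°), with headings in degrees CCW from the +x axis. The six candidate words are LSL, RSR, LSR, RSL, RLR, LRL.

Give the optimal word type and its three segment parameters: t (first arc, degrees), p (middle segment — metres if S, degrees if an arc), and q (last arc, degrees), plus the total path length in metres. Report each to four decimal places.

RSL: t = 130.1652°, p = 9.1283 m, q = 13.1652°, L = 19.3097 m

Let ψ = atan2(Δy, Δx) = atan2(3.85, 14.31) = 15.0584° be the start→goal bearing.
Normalize: d = |goal − start| / ρ = 14.818860/4.07 = 3.640997, α = (θ_start − ψ) mod 360° = 102.8416° = 1.794924 rad, β = (θ_goal − ψ) mod 360° = 345.8416° = 6.036074 rad.
Common terms: sin α = 0.974988, cos α = -0.222256, sin β = -0.244604, cos β = 0.969623, cos(α−β) = -0.453990, d² = 13.256862. Work in radians in the unit-radius frame; every candidate has L = ρ·(t + p + q).
LSL: p² = 2 + d² − 2cos(α−β) + 2d(sin α − sin β) = 25.045909; p = √p² = 5.004589; φ = atan2(cos β − cos α, d + sin α − sin β) = 0.240468 rad; t = (φ − α) mod 2π = 4.728729 rad, q = (β − φ) mod 2π = 5.795606 rad → L = 4.07·(4.728729 + 5.004589 + 5.795606) = 4.07·15.528924 = 63.202722 m
RSR: p² = 2 + d² − 2cos(α−β) + 2d(sin β − sin α) = 7.283777; p = √p² = 2.698847; φ = atan2(cos α − cos β, d − sin α + sin β) = -0.457409 rad; t = (α − φ) mod 2π = 2.252333 rad, q = (φ − β) mod 2π = 6.072887 rad → L = 4.07·(2.252333 + 2.698847 + 6.072887) = 4.07·11.024068 = 44.867957 m
LSR: p² = d² − 2 + 2cos(α−β) + 2d(sin α + sin β) = 15.667536; p = √p² = 3.958224; φ = atan2(−cos α − cos β, d + sin α + sin β) − atan2(−2, p) = 0.298529 rad; t = (φ − α) mod 2π = 4.786791 rad, q = (φ − β) mod 2π = 0.545641 rad → L = 4.07·(4.786791 + 3.958224 + 0.545641) = 4.07·9.290655 = 37.812968 m
RSL: p² = d² − 2 + 2cos(α−β) − 2d(sin α + sin β) = 5.030227; p = √p² = 2.242817; φ = atan2(cos α + cos β, d − sin α − sin β) − atan2(2, p) = -0.476887 rad; t = (α − φ) mod 2π = 2.271811 rad, q = (β − φ) mod 2π = 0.229776 rad → L = 4.07·(2.271811 + 2.242817 + 0.229776) = 4.07·4.744404 = 19.309724 m
RLR: c = (6 − d² + 2cos(α−β) + 2d(sin α − sin β))/8 = 0.089528; p = 2π − arccos c = 4.802037 rad; φ = atan2(cos α − cos β, d − sin α + sin β) = -0.457409 rad; t = (α − φ + p/2) mod 2π = 4.653352 rad, q = (α − β − t + p) mod 2π = 2.190721 rad → L = 4.07·(4.653352 + 4.802037 + 2.190721) = 4.07·11.646109 = 47.399663 m
LRL: c = (6 − d² + 2cos(α−β) − 2d(sin α − sin β))/8 = -2.130739, |c| > 1 → infeasible
Shortest: RSL with L = 19.309724 m ≈ 19.3097 m
Convert RSL to answer units (arcs ×180/π): t = 2.271811·180/π = 130.1652°, p = ρ·p = 4.07·2.242817 = 9.1283 m, q = 0.229776·180/π = 13.1652°, L = 19.3097 m.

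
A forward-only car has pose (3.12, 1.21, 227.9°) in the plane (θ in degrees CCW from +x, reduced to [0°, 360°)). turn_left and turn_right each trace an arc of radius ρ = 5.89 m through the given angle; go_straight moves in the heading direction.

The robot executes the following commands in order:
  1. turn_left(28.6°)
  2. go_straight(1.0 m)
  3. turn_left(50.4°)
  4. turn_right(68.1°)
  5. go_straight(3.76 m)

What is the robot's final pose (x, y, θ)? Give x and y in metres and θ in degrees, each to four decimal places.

set_pose: (x, y, θ) = (3.1200, 1.2100, 227.9000°), ρ = 5.89
turn_left(28.6°): centre at ρ to the left, rotate +28.6° → (1.7630, -1.3638, 256.5000°)
go_straight(1.0): x += 1.0·cos θ, y += 1.0·sin θ → (1.5295, -2.3362, 256.5000°)
turn_left(50.4°): centre at ρ to the left, rotate +50.4° → (2.5466, -7.2477, 306.9000°)
turn_right(68.1°): centre at ρ to the right, rotate −68.1° → (2.8746, -13.8353, 238.8000°)
go_straight(3.76): x += 3.76·cos θ, y += 3.76·sin θ → (0.9268, -17.0515, 238.8000°)

(0.9268, -17.0515, 238.8000°)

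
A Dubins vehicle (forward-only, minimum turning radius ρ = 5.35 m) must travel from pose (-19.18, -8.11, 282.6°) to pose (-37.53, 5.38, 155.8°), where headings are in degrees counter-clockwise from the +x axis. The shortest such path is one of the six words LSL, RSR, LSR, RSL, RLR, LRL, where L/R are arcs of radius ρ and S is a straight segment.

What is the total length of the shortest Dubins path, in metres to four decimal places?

Let ψ = atan2(Δy, Δx) = atan2(13.49, -18.35) = 143.6785° be the start→goal bearing.
Normalize: d = |goal − start| / ρ = 22.775043/5.35 = 4.257017, α = (θ_start − ψ) mod 360° = 138.9215° = 2.424637 rad, β = (θ_goal − ψ) mod 360° = 12.1215° = 0.211559 rad.
Common terms: sin α = 0.657093, cos α = -0.753810, sin β = 0.209985, cos β = 0.977705, cos(α−β) = -0.599024, d² = 18.122198. Work in radians in the unit-radius frame; every candidate has L = ρ·(t + p + q).
LSL: p² = 2 + d² − 2cos(α−β) + 2d(sin α − sin β) = 25.126939; p = √p² = 5.012678; φ = atan2(cos β − cos α, d + sin α − sin β) = 0.352694 rad; t = (φ − α) mod 2π = 4.211242 rad, q = (β − φ) mod 2π = 6.142051 rad → L = 5.35·(4.211242 + 5.012678 + 6.142051) = 5.35·15.365971 = 82.207945 m
RSR: p² = 2 + d² − 2cos(α−β) + 2d(sin β − sin α) = 17.513550; p = √p² = 4.184919; φ = atan2(cos α − cos β, d − sin α + sin β) = -0.426570 rad; t = (α − φ) mod 2π = 2.851207 rad, q = (φ − β) mod 2π = 5.645056 rad → L = 5.35·(2.851207 + 4.184919 + 5.645056) = 5.35·12.681182 = 67.844325 m
LSR: p² = d² − 2 + 2cos(α−β) + 2d(sin α + sin β) = 22.306480; p = √p² = 4.722974; φ = atan2(−cos α − cos β, d + sin α + sin β) − atan2(−2, p) = 0.356900 rad; t = (φ − α) mod 2π = 4.215449 rad, q = (φ − β) mod 2π = 0.145341 rad → L = 5.35·(4.215449 + 4.722974 + 0.145341) = 5.35·9.083764 = 48.598135 m
RSL: p² = d² − 2 + 2cos(α−β) − 2d(sin α + sin β) = 7.541820; p = √p² = 2.746237; φ = atan2(cos α + cos β, d − sin α − sin β) − atan2(2, p) = -0.563497 rad; t = (α − φ) mod 2π = 2.988133 rad, q = (β − φ) mod 2π = 0.775056 rad → L = 5.35·(2.988133 + 2.746237 + 0.775056) = 5.35·6.509427 = 34.825434 m
RLR: c = (6 − d² + 2cos(α−β) + 2d(sin α − sin β))/8 = -1.189194, |c| > 1 → infeasible
LRL: c = (6 − d² + 2cos(α−β) − 2d(sin α − sin β))/8 = -2.140867, |c| > 1 → infeasible
Shortest: RSL with L = 34.825434 m ≈ 34.8254 m

34.8254 m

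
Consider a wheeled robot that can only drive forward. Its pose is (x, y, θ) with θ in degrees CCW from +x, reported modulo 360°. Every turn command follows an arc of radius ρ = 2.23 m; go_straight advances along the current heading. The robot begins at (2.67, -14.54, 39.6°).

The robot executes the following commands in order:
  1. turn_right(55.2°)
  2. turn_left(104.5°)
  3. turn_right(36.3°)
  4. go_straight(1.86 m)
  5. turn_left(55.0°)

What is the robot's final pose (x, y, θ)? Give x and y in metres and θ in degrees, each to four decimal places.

set_pose: (x, y, θ) = (2.6700, -14.5400, 39.6000°), ρ = 2.23
turn_right(55.2°): centre at ρ to the right, rotate −55.2° → (4.6911, -14.1104, -15.6000° ≡ 344.4000°)
turn_left(104.5°): centre at ρ to the left, rotate +104.5° → (7.5204, -12.0053, 448.9000° ≡ 88.9000°)
turn_right(36.3°): centre at ρ to the right, rotate −36.3° → (7.9785, -10.6937, 52.6000°)
go_straight(1.86): x += 1.86·cos θ, y += 1.86·sin θ → (9.1082, -9.2161, 52.6000°)
turn_left(55.0°): centre at ρ to the left, rotate +55.0° → (9.4623, -7.1874, 107.6000°)

(9.4623, -7.1874, 107.6000°)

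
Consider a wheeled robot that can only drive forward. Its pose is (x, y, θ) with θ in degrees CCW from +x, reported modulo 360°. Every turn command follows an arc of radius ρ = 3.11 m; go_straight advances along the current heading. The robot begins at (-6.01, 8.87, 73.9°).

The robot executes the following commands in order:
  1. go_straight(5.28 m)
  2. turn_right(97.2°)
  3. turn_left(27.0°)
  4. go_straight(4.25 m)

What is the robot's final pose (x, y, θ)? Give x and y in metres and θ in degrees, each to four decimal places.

set_pose: (x, y, θ) = (-6.0100, 8.8700, 73.9000°), ρ = 3.11
go_straight(5.28): x += 5.28·cos θ, y += 5.28·sin θ → (-4.5458, 13.9429, 73.9000°)
turn_right(97.2°): centre at ρ to the right, rotate −97.2° → (-0.3276, 15.9368, -23.3000° ≡ 336.7000°)
turn_left(27.0°): centre at ρ to the left, rotate +27.0° → (1.1032, 15.6897, 363.7000° ≡ 3.7000°)
go_straight(4.25): x += 4.25·cos θ, y += 4.25·sin θ → (5.3444, 15.9639, 3.7000°)

(5.3444, 15.9639, 3.7000°)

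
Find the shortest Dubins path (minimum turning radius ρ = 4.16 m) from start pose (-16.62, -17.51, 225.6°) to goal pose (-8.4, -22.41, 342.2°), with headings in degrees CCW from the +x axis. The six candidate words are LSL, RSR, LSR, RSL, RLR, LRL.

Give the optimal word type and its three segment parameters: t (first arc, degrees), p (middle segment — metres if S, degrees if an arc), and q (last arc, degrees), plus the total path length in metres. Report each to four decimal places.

Let ψ = atan2(Δy, Δx) = atan2(-4.90, 8.22) = -30.7995° be the start→goal bearing.
Normalize: d = |goal − start| / ρ = 9.569660/4.16 = 2.300399, α = (θ_start − ψ) mod 360° = 256.3995° = 4.475015 rad, β = (θ_goal − ψ) mod 360° = 12.9995° = 0.226884 rad.
Common terms: sin α = -0.971959, cos α = -0.235151, sin β = 0.224942, cos β = 0.974372, cos(α−β) = -0.447759, d² = 5.291836. Work in radians in the unit-radius frame; every candidate has L = ρ·(t + p + q).
LSL: p² = 2 + d² − 2cos(α−β) + 2d(sin α − sin β) = 2.680655; p = √p² = 1.637271; φ = atan2(cos β − cos α, d + sin α − sin β) = 0.831204 rad; t = (φ − α) mod 2π = 2.639375 rad, q = (β − φ) mod 2π = 5.678864 rad → L = 4.16·(2.639375 + 1.637271 + 5.678864) = 4.16·9.955510 = 41.414921 m
RSR: p² = 2 + d² − 2cos(α−β) + 2d(sin β − sin α) = 13.694054; p = √p² = 3.700548; φ = atan2(cos α − cos β, d − sin α + sin β) = -0.332968 rad; t = (α − φ) mod 2π = 4.807983 rad, q = (φ − β) mod 2π = 5.723333 rad → L = 4.16·(4.807983 + 3.700548 + 5.723333) = 4.16·14.231864 = 59.204556 m
LSR: p² = d² − 2 + 2cos(α−β) + 2d(sin α + sin β) = -1.040556 < 0 → infeasible
RSL: p² = d² − 2 + 2cos(α−β) − 2d(sin α + sin β) = 5.833192; p = √p² = 2.415200; φ = atan2(cos α + cos β, d − sin α − sin β) − atan2(2, p) = -0.453659 rad; t = (α − φ) mod 2π = 4.928674 rad, q = (β − φ) mod 2π = 0.680542 rad → L = 4.16·(4.928674 + 2.415200 + 0.680542) = 4.16·8.024416 = 33.381570 m
RLR: c = (6 − d² + 2cos(α−β) + 2d(sin α − sin β))/8 = -0.711757; p = 2π − arccos c = 3.920393 rad; φ = atan2(cos α − cos β, d − sin α + sin β) = -0.332968 rad; t = (α − φ + p/2) mod 2π = 0.484994 rad, q = (α − β − t + p) mod 2π = 1.400345 rad → L = 4.16·(0.484994 + 3.920393 + 1.400345) = 4.16·5.805732 = 24.151846 m
LRL: c = (6 − d² + 2cos(α−β) − 2d(sin α − sin β))/8 = 0.664918; p = 2π − arccos c = 5.439773 rad; φ = atan2(cos β − cos α, d + sin α − sin β) = 0.831204 rad; t = (φ − α + p/2) mod 2π = 5.359261 rad, q = (β − α − t + p) mod 2π = 2.115566 rad → L = 4.16·(5.359261 + 5.439773 + 2.115566) = 4.16·12.914600 = 53.724737 m
Shortest: RLR with L = 24.151846 m ≈ 24.1518 m
Convert RLR to answer units (arcs ×180/π): t = 0.484994·180/π = 27.7881°, p = 3.920393·180/π = 224.6220°, q = 1.400345·180/π = 80.2338°, L = 24.1518 m.

RLR: t = 27.7881°, p = 224.6220°, q = 80.2338°, L = 24.1518 m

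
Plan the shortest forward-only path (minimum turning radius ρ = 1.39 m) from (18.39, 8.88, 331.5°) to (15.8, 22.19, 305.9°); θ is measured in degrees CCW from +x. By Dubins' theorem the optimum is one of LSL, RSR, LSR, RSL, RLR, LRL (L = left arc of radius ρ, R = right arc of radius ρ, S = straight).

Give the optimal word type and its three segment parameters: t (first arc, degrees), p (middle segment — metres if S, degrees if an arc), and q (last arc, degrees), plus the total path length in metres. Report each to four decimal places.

LSR: t = 153.0180°, p = 11.7702 m, q = 178.6180°, L = 19.8157 m

Let ψ = atan2(Δy, Δx) = atan2(13.31, -2.59) = 101.0116° be the start→goal bearing.
Normalize: d = |goal − start| / ρ = 13.559653/1.39 = 9.755146, α = (θ_start − ψ) mod 360° = 230.4884° = 4.022781 rad, β = (θ_goal − ψ) mod 360° = 204.8884° = 3.575977 rad.
Common terms: sin α = -0.771496, cos α = -0.636235, sin β = -0.420852, cos β = -0.907129, cos(α−β) = 0.901833, d² = 95.162880. Work in radians in the unit-radius frame; every candidate has L = ρ·(t + p + q).
LSL: p² = 2 + d² − 2cos(α−β) + 2d(sin α − sin β) = 88.518054; p = √p² = 9.408403; φ = atan2(cos β − cos α, d + sin α − sin β) = -0.028797 rad; t = (φ − α) mod 2π = 2.231607 rad, q = (β − φ) mod 2π = 3.604774 rad → L = 1.39·(2.231607 + 9.408403 + 3.604774) = 1.39·15.244784 = 21.190250 m
RSR: p² = 2 + d² − 2cos(α−β) + 2d(sin β − sin α) = 102.200375; p = √p² = 10.109420; φ = atan2(cos α − cos β, d − sin α + sin β) = 0.026799 rad; t = (α − φ) mod 2π = 3.995982 rad, q = (φ − β) mod 2π = 2.734008 rad → L = 1.39·(3.995982 + 10.109420 + 2.734008) = 1.39·16.839410 = 23.406779 m
LSR: p² = d² − 2 + 2cos(α−β) + 2d(sin α + sin β) = 71.703490; p = √p² = 8.467791; φ = atan2(−cos α − cos β, d + sin α + sin β) − atan2(−2, p) = 0.410264 rad; t = (φ − α) mod 2π = 2.670668 rad, q = (φ − β) mod 2π = 3.117473 rad → L = 1.39·(2.670668 + 8.467791 + 3.117473) = 1.39·14.255933 = 19.815746 m
RSL: p² = d² − 2 + 2cos(α−β) − 2d(sin α + sin β) = 118.229599; p = √p² = 10.873344; φ = atan2(cos α + cos β, d − sin α − sin β) − atan2(2, p) = -0.321959 rad; t = (α − φ) mod 2π = 4.344740 rad, q = (β − φ) mod 2π = 3.897936 rad → L = 1.39·(4.344740 + 10.873344 + 3.897936) = 1.39·19.116019 = 26.571267 m
RLR: c = (6 − d² + 2cos(α−β) + 2d(sin α − sin β))/8 = -11.775047, |c| > 1 → infeasible
LRL: c = (6 − d² + 2cos(α−β) − 2d(sin α − sin β))/8 = -10.064757, |c| > 1 → infeasible
Shortest: LSR with L = 19.815746 m ≈ 19.8157 m
Convert LSR to answer units (arcs ×180/π): t = 2.670668·180/π = 153.0180°, p = ρ·p = 1.39·8.467791 = 11.7702 m, q = 3.117473·180/π = 178.6180°, L = 19.8157 m.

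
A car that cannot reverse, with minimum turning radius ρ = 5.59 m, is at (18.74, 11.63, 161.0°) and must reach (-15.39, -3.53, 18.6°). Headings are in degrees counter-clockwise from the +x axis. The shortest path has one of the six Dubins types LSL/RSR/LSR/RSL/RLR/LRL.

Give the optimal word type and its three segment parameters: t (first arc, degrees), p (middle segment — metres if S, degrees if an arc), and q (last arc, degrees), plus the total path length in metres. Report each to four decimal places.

LSL: t = 26.6455°, p = 34.3989 m, q = 190.9545°, L = 55.6288 m

Let ψ = atan2(Δy, Δx) = atan2(-15.16, -34.13) = -156.0500° be the start→goal bearing.
Normalize: d = |goal − start| / ρ = 37.345448/5.59 = 6.680760, α = (θ_start − ψ) mod 360° = 317.0500° = 5.533566 rad, β = (θ_goal − ψ) mod 360° = 174.6500° = 3.048217 rad.
Common terms: sin α = -0.681360, cos α = 0.731948, sin β = 0.093240, cos β = -0.995644, cos(α−β) = -0.792290, d² = 44.632554. Work in radians in the unit-radius frame; every candidate has L = ρ·(t + p + q).
LSL: p² = 2 + d² − 2cos(α−β) + 2d(sin α − sin β) = 37.867297; p = √p² = 6.153641; φ = atan2(cos β − cos α, d + sin α − sin β) = -0.284568 rad; t = (φ − α) mod 2π = 0.465051 rad, q = (β − φ) mod 2π = 3.332785 rad → L = 5.59·(0.465051 + 6.153641 + 3.332785) = 5.59·9.951477 = 55.628759 m
RSR: p² = 2 + d² − 2cos(α−β) + 2d(sin β − sin α) = 58.566969; p = √p² = 7.652906; φ = atan2(cos α − cos β, d − sin α + sin β) = 0.227706 rad; t = (α − φ) mod 2π = 5.305860 rad, q = (φ − β) mod 2π = 3.462674 rad → L = 5.59·(5.305860 + 7.652906 + 3.462674) = 5.59·16.421440 = 91.795850 m
LSR: p² = d² − 2 + 2cos(α−β) + 2d(sin α + sin β) = 33.189794; p = √p² = 5.761058; φ = atan2(−cos α − cos β, d + sin α + sin β) − atan2(−2, p) = 0.377395 rad; t = (φ − α) mod 2π = 1.127014 rad, q = (φ − β) mod 2π = 3.612363 rad → L = 5.59·(1.127014 + 5.761058 + 3.612363) = 5.59·10.500436 = 58.697438 m
RSL: p² = d² − 2 + 2cos(α−β) − 2d(sin α + sin β) = 48.906155; p = √p² = 6.993294; φ = atan2(cos α + cos β, d − sin α − sin β) − atan2(2, p) = -0.314814 rad; t = (α − φ) mod 2π = 5.848380 rad, q = (β − φ) mod 2π = 3.363031 rad → L = 5.59·(5.848380 + 6.993294 + 3.363031) = 5.59·16.204705 = 90.584303 m
RLR: c = (6 − d² + 2cos(α−β) + 2d(sin α − sin β))/8 = -6.320871, |c| > 1 → infeasible
LRL: c = (6 − d² + 2cos(α−β) − 2d(sin α − sin β))/8 = -3.733412, |c| > 1 → infeasible
Shortest: LSL with L = 55.628759 m ≈ 55.6288 m
Convert LSL to answer units (arcs ×180/π): t = 0.465051·180/π = 26.6455°, p = ρ·p = 5.59·6.153641 = 34.3989 m, q = 3.332785·180/π = 190.9545°, L = 55.6288 m.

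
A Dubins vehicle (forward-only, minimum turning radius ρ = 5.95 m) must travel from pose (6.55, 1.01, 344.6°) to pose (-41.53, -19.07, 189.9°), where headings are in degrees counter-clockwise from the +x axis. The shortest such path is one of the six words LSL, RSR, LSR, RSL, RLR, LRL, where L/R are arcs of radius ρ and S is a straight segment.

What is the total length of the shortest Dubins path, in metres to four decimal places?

64.3391 m

Let ψ = atan2(Δy, Δx) = atan2(-20.08, -48.08) = -157.3328° be the start→goal bearing.
Normalize: d = |goal − start| / ρ = 52.104633/5.95 = 8.757081, α = (θ_start − ψ) mod 360° = 141.9328° = 2.477194 rad, β = (θ_goal − ψ) mod 360° = 347.2328° = 6.060355 rad.
Common terms: sin α = 0.616586, cos α = -0.787288, sin β = -0.220991, cos β = 0.975276, cos(α−β) = -0.904083, d² = 76.686471. Work in radians in the unit-radius frame; every candidate has L = ρ·(t + p + q).
LSL: p² = 2 + d² − 2cos(α−β) + 2d(sin α − sin β) = 95.164088; p = √p² = 9.755208; φ = atan2(cos β − cos α, d + sin α − sin β) = 0.181677 rad; t = (φ − α) mod 2π = 3.987668 rad, q = (β − φ) mod 2π = 5.878678 rad → L = 5.95·(3.987668 + 9.755208 + 5.878678) = 5.95·19.621555 = 116.748249 m
RSR: p² = 2 + d² − 2cos(α−β) + 2d(sin β − sin α) = 65.825185; p = √p² = 8.113272; φ = atan2(cos α − cos β, d − sin α + sin β) = -0.218991 rad; t = (α − φ) mod 2π = 2.696185 rad, q = (φ − β) mod 2π = 0.003840 rad → L = 5.95·(2.696185 + 8.113272 + 0.003840) = 5.95·10.813297 = 64.339114 m
LSR: p² = d² − 2 + 2cos(α−β) + 2d(sin α + sin β) = 79.806820; p = √p² = 8.933466; φ = atan2(−cos α − cos β, d + sin α + sin β) − atan2(−2, p) = 0.199709 rad; t = (φ − α) mod 2π = 4.005701 rad, q = (φ − β) mod 2π = 0.422540 rad → L = 5.95·(4.005701 + 8.933466 + 0.422540) = 5.95·13.361706 = 79.502153 m
RSL: p² = d² − 2 + 2cos(α−β) − 2d(sin α + sin β) = 65.949792; p = √p² = 8.120948; φ = atan2(cos α + cos β, d − sin α − sin β) − atan2(2, p) = -0.218992 rad; t = (α − φ) mod 2π = 2.696187 rad, q = (β − φ) mod 2π = 6.279348 rad → L = 5.95·(2.696187 + 8.120948 + 6.279348) = 5.95·17.096482 = 101.724067 m
RLR: c = (6 − d² + 2cos(α−β) + 2d(sin α − sin β))/8 = -7.228148, |c| > 1 → infeasible
LRL: c = (6 − d² + 2cos(α−β) − 2d(sin α − sin β))/8 = -10.895511, |c| > 1 → infeasible
Shortest: RSR with L = 64.339114 m ≈ 64.3391 m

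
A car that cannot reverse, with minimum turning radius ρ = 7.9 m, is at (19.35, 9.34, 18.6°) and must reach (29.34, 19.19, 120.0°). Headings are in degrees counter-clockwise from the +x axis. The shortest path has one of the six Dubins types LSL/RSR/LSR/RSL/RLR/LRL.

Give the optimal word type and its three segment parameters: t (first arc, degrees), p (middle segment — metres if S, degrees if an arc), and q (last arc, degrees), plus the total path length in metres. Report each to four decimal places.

Let ψ = atan2(Δy, Δx) = atan2(9.85, 9.99) = 44.5957° be the start→goal bearing.
Normalize: d = |goal − start| / ρ = 14.029348/7.9 = 1.775867, α = (θ_start − ψ) mod 360° = 334.0043° = 5.829475 rad, β = (θ_goal − ψ) mod 360° = 75.4043° = 1.316053 rad.
Common terms: sin α = -0.438304, cos α = 0.898827, sin β = 0.967728, cos β = 0.251997, cos(α−β) = -0.197657, d² = 3.153703. Work in radians in the unit-radius frame; every candidate has L = ρ·(t + p + q).
LSL: p² = 2 + d² − 2cos(α−β) + 2d(sin α − sin β) = 0.555167; p = √p² = 0.745095; φ = atan2(cos β − cos α, d + sin α − sin β) = -1.051396 rad; t = (φ − α) mod 2π = 5.685499 rad, q = (β − φ) mod 2π = 2.367450 rad → L = 7.9·(5.685499 + 0.745095 + 2.367450) = 7.9·8.798045 = 69.504552 m
RSR: p² = 2 + d² − 2cos(α−β) + 2d(sin β − sin α) = 10.542868; p = √p² = 3.246978; φ = atan2(cos α − cos β, d − sin α + sin β) = 0.200552 rad; t = (α − φ) mod 2π = 5.628923 rad, q = (φ − β) mod 2π = 5.167684 rad → L = 7.9·(5.628923 + 3.246978 + 5.167684) = 7.9·14.043585 = 110.944322 m
LSR: p² = d² − 2 + 2cos(α−β) + 2d(sin α + sin β) = 2.638763; p = √p² = 1.624427; φ = atan2(−cos α − cos β, d + sin α + sin β) − atan2(−2, p) = 0.425637 rad; t = (φ − α) mod 2π = 0.879348 rad, q = (φ − β) mod 2π = 5.392769 rad → L = 7.9·(0.879348 + 1.624427 + 5.392769) = 7.9·7.896544 = 62.382697 m
RSL: p² = d² − 2 + 2cos(α−β) − 2d(sin α + sin β) = -1.121986 < 0 → infeasible
RLR: c = (6 − d² + 2cos(α−β) + 2d(sin α − sin β))/8 = -0.317859; p = 2π − arccos c = 4.388919 rad; φ = atan2(cos α − cos β, d − sin α + sin β) = 0.200552 rad; t = (α − φ + p/2) mod 2π = 1.540197 rad, q = (α − β − t + p) mod 2π = 1.078958 rad → L = 7.9·(1.540197 + 4.388919 + 1.078958) = 7.9·7.008074 = 55.363785 m
LRL: c = (6 − d² + 2cos(α−β) − 2d(sin α − sin β))/8 = 0.930604; p = 2π − arccos c = 5.908449 rad; φ = atan2(cos β − cos α, d + sin α − sin β) = -1.051396 rad; t = (φ − α + p/2) mod 2π = 2.356539 rad, q = (β − α − t + p) mod 2π = 5.321674 rad → L = 7.9·(2.356539 + 5.908449 + 5.321674) = 7.9·13.586661 = 107.334626 m
Shortest: RLR with L = 55.363785 m ≈ 55.3638 m
Convert RLR to answer units (arcs ×180/π): t = 1.540197·180/π = 88.2468°, p = 4.388919·180/π = 251.4665°, q = 1.078958·180/π = 61.8197°, L = 55.3638 m.

RLR: t = 88.2468°, p = 251.4665°, q = 61.8197°, L = 55.3638 m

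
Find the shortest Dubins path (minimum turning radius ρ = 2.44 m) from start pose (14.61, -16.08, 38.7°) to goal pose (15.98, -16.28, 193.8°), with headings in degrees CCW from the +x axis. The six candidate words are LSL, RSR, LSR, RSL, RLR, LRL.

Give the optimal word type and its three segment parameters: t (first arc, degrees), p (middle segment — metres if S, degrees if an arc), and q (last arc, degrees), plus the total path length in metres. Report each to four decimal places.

LRL: t = 53.6675°, p = 289.0172°, q = 30.4498°, L = 15.8903 m

Let ψ = atan2(Δy, Δx) = atan2(-0.20, 1.37) = -8.3057° be the start→goal bearing.
Normalize: d = |goal − start| / ρ = 1.384522/2.44 = 0.567427, α = (θ_start − ψ) mod 360° = 47.0057° = 0.820404 rad, β = (θ_goal − ψ) mod 360° = 202.1057° = 3.527409 rad.
Common terms: sin α = 0.731421, cos α = 0.681926, sin β = -0.376316, cos β = -0.926491, cos(α−β) = -0.907044, d² = 0.321973. Work in radians in the unit-radius frame; every candidate has L = ρ·(t + p + q).
LSL: p² = 2 + d² − 2cos(α−β) + 2d(sin α − sin β) = 5.393181; p = √p² = 2.322322; φ = atan2(cos β − cos α, d + sin α − sin β) = -0.765073 rad; t = (φ − α) mod 2π = 4.697708 rad, q = (β − φ) mod 2π = 4.292483 rad → L = 2.44·(4.697708 + 2.322322 + 4.292483) = 2.44·11.312513 = 27.602533 m
RSR: p² = 2 + d² − 2cos(α−β) + 2d(sin β − sin α) = 2.878941; p = √p² = 1.696744; φ = atan2(cos α − cos β, d − sin α + sin β) = 1.894879 rad; t = (α − φ) mod 2π = 5.208710 rad, q = (φ − β) mod 2π = 4.650655 rad → L = 2.44·(5.208710 + 1.696744 + 4.650655) = 2.44·11.556109 = 28.196907 m
LSR: p² = d² − 2 + 2cos(α−β) + 2d(sin α + sin β) = -3.089122 < 0 → infeasible
RSL: p² = d² − 2 + 2cos(α−β) − 2d(sin α + sin β) = -3.895107 < 0 → infeasible
RLR: c = (6 − d² + 2cos(α−β) + 2d(sin α − sin β))/8 = 0.640132; p = 2π − arccos c = 5.407059 rad; φ = atan2(cos α − cos β, d − sin α + sin β) = 1.894879 rad; t = (α − φ + p/2) mod 2π = 1.629054 rad, q = (α − β − t + p) mod 2π = 1.070999 rad → L = 2.44·(1.629054 + 5.407059 + 1.070999) = 2.44·8.107113 = 19.781356 m
LRL: c = (6 − d² + 2cos(α−β) − 2d(sin α − sin β))/8 = 0.325852; p = 2π − arccos c = 5.044302 rad; φ = atan2(cos β − cos α, d + sin α − sin β) = -0.765073 rad; t = (φ − α + p/2) mod 2π = 0.936674 rad, q = (β − α − t + p) mod 2π = 0.531449 rad → L = 2.44·(0.936674 + 5.044302 + 0.531449) = 2.44·6.512425 = 15.890316 m
Shortest: LRL with L = 15.890316 m ≈ 15.8903 m
Convert LRL to answer units (arcs ×180/π): t = 0.936674·180/π = 53.6675°, p = 5.044302·180/π = 289.0172°, q = 0.531449·180/π = 30.4498°, L = 15.8903 m.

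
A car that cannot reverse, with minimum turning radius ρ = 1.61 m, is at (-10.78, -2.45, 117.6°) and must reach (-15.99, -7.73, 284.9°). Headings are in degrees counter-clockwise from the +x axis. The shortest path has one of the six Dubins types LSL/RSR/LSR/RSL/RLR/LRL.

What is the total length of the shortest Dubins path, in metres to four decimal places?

Let ψ = atan2(Δy, Δx) = atan2(-5.28, -5.21) = -134.6177° be the start→goal bearing.
Normalize: d = |goal − start| / ρ = 7.417715/1.61 = 4.607277, α = (θ_start − ψ) mod 360° = 252.2177° = 4.402029 rad, β = (θ_goal − ψ) mod 360° = 59.5177° = 1.038779 rad.
Common terms: sin α = -0.952224, cos α = -0.305402, sin β = 0.861786, cos β = 0.507273, cos(α−β) = -0.975535, d² = 21.226997. Work in radians in the unit-radius frame; every candidate has L = ρ·(t + p + q).
LSL: p² = 2 + d² − 2cos(α−β) + 2d(sin α − sin β) = 8.462782; p = √p² = 2.909086; φ = atan2(cos β − cos α, d + sin α − sin β) = 0.283125 rad; t = (φ − α) mod 2π = 2.164281 rad, q = (β − φ) mod 2π = 0.755655 rad → L = 1.61·(2.164281 + 2.909086 + 0.755655) = 1.61·5.829022 = 9.384725 m
RSR: p² = 2 + d² − 2cos(α−β) + 2d(sin β − sin α) = 41.893351; p = √p² = 6.472507; φ = atan2(cos α − cos β, d − sin α + sin β) = -0.125890 rad; t = (α − φ) mod 2π = 4.527919 rad, q = (φ − β) mod 2π = 5.118516 rad → L = 1.61·(4.527919 + 6.472507 + 5.118516) = 1.61·16.118942 = 25.951497 m
LSR: p² = d² − 2 + 2cos(α−β) + 2d(sin α + sin β) = 16.442583; p = √p² = 4.054945; φ = atan2(−cos α − cos β, d + sin α + sin β) − atan2(−2, p) = 0.413550 rad; t = (φ − α) mod 2π = 2.294706 rad, q = (φ − β) mod 2π = 5.657956 rad → L = 1.61·(2.294706 + 4.054945 + 5.657956) = 1.61·12.007607 = 19.332248 m
RSL: p² = d² − 2 + 2cos(α−β) − 2d(sin α + sin β) = 18.109274; p = √p² = 4.255499; φ = atan2(cos α + cos β, d − sin α − sin β) − atan2(2, p) = -0.396399 rad; t = (α − φ) mod 2π = 4.798428 rad, q = (β − φ) mod 2π = 1.435178 rad → L = 1.61·(4.798428 + 4.255499 + 1.435178) = 1.61·10.489105 = 16.887459 m
RLR: c = (6 − d² + 2cos(α−β) + 2d(sin α − sin β))/8 = -4.236669, |c| > 1 → infeasible
LRL: c = (6 − d² + 2cos(α−β) − 2d(sin α − sin β))/8 = -0.057848; p = 2π − arccos c = 4.654509 rad; φ = atan2(cos β − cos α, d + sin α − sin β) = 0.283125 rad; t = (φ − α + p/2) mod 2π = 4.491536 rad, q = (β − α − t + p) mod 2π = 3.082909 rad → L = 1.61·(4.491536 + 4.654509 + 3.082909) = 1.61·12.228954 = 19.688616 m
Shortest: LSL with L = 9.384725 m ≈ 9.3847 m

9.3847 m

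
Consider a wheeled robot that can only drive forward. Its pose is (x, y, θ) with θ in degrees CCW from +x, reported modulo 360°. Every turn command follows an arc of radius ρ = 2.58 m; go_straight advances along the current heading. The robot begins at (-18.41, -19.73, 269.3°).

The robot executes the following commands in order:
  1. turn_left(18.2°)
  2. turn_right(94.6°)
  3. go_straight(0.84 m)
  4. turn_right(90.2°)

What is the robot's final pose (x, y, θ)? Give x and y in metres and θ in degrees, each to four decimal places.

set_pose: (x, y, θ) = (-18.4100, -19.7300, 269.3000°), ρ = 2.58
turn_left(18.2°): centre at ρ to the left, rotate +18.2° → (-18.2908, -20.5373, 287.5000°)
turn_right(94.6°): centre at ρ to the right, rotate −94.6° → (-20.1754, -23.8280, 192.9000°)
go_straight(0.84): x += 0.84·cos θ, y += 0.84·sin θ → (-20.9942, -24.0156, 192.9000°)
turn_right(90.2°): centre at ρ to the right, rotate −90.2° → (-24.0871, -22.0679, 102.7000°)

(-24.0871, -22.0679, 102.7000°)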